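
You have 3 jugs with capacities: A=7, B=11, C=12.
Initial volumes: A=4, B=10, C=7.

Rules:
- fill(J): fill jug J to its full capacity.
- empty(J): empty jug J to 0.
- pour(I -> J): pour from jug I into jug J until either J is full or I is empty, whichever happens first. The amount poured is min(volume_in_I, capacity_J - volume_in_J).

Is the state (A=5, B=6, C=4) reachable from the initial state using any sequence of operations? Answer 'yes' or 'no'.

BFS explored all 589 reachable states.
Reachable set includes: (0,0,0), (0,0,1), (0,0,2), (0,0,3), (0,0,4), (0,0,5), (0,0,6), (0,0,7), (0,0,8), (0,0,9), (0,0,10), (0,0,11) ...
Target (A=5, B=6, C=4) not in reachable set → no.

Answer: no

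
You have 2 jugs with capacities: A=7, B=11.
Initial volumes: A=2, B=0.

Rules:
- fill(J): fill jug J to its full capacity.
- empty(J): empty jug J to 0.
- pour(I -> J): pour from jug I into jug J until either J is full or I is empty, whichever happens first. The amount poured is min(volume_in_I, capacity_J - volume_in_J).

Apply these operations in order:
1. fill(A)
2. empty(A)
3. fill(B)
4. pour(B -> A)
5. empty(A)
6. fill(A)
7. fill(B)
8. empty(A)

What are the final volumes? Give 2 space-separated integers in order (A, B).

Answer: 0 11

Derivation:
Step 1: fill(A) -> (A=7 B=0)
Step 2: empty(A) -> (A=0 B=0)
Step 3: fill(B) -> (A=0 B=11)
Step 4: pour(B -> A) -> (A=7 B=4)
Step 5: empty(A) -> (A=0 B=4)
Step 6: fill(A) -> (A=7 B=4)
Step 7: fill(B) -> (A=7 B=11)
Step 8: empty(A) -> (A=0 B=11)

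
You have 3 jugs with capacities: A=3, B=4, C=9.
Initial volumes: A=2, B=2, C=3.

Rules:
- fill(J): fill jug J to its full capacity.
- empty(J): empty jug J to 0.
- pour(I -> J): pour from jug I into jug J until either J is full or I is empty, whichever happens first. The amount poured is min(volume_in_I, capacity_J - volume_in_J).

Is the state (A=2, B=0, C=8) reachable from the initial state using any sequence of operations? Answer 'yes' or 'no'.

BFS from (A=2, B=2, C=3):
  1. fill(C) -> (A=2 B=2 C=9)
  2. pour(C -> A) -> (A=3 B=2 C=8)
  3. empty(A) -> (A=0 B=2 C=8)
  4. pour(B -> A) -> (A=2 B=0 C=8)
Target reached → yes.

Answer: yes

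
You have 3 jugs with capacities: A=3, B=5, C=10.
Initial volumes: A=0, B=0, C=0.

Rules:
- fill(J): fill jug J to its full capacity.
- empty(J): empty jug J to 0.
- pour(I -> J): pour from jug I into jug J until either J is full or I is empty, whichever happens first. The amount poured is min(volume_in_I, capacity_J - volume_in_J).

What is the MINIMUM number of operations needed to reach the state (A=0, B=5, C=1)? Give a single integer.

BFS from (A=0, B=0, C=0). One shortest path:
  1. fill(A) -> (A=3 B=0 C=0)
  2. pour(A -> B) -> (A=0 B=3 C=0)
  3. fill(A) -> (A=3 B=3 C=0)
  4. pour(A -> B) -> (A=1 B=5 C=0)
  5. pour(A -> C) -> (A=0 B=5 C=1)
Reached target in 5 moves.

Answer: 5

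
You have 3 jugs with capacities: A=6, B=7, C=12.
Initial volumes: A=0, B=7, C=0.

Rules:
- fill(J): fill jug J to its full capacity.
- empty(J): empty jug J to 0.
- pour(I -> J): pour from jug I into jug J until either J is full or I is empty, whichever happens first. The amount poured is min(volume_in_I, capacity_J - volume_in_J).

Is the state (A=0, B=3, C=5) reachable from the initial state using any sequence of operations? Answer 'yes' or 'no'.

BFS from (A=0, B=7, C=0):
  1. pour(B -> C) -> (A=0 B=0 C=7)
  2. fill(B) -> (A=0 B=7 C=7)
  3. pour(B -> C) -> (A=0 B=2 C=12)
  4. pour(B -> A) -> (A=2 B=0 C=12)
  5. pour(C -> B) -> (A=2 B=7 C=5)
  6. pour(B -> A) -> (A=6 B=3 C=5)
  7. empty(A) -> (A=0 B=3 C=5)
Target reached → yes.

Answer: yes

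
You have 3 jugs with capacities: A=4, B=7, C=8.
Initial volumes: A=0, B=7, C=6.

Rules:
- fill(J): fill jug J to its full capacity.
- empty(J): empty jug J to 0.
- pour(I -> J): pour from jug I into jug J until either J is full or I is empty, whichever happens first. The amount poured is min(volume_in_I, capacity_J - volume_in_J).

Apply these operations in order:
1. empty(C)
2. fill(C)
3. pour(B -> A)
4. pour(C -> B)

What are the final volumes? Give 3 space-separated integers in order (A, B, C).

Step 1: empty(C) -> (A=0 B=7 C=0)
Step 2: fill(C) -> (A=0 B=7 C=8)
Step 3: pour(B -> A) -> (A=4 B=3 C=8)
Step 4: pour(C -> B) -> (A=4 B=7 C=4)

Answer: 4 7 4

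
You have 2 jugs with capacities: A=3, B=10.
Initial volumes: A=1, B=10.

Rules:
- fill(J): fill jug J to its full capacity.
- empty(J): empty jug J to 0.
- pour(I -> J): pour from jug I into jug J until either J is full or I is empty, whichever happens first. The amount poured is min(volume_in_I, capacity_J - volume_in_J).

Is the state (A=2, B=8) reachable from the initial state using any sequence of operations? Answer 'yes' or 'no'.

BFS explored all 26 reachable states.
Reachable set includes: (0,0), (0,1), (0,2), (0,3), (0,4), (0,5), (0,6), (0,7), (0,8), (0,9), (0,10), (1,0) ...
Target (A=2, B=8) not in reachable set → no.

Answer: no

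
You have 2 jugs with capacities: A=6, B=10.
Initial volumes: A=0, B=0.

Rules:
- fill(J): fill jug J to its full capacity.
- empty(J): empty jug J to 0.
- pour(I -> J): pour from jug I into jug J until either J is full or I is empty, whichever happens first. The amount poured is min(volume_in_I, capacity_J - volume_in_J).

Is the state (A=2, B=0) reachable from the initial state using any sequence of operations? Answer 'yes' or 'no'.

Answer: yes

Derivation:
BFS from (A=0, B=0):
  1. fill(A) -> (A=6 B=0)
  2. pour(A -> B) -> (A=0 B=6)
  3. fill(A) -> (A=6 B=6)
  4. pour(A -> B) -> (A=2 B=10)
  5. empty(B) -> (A=2 B=0)
Target reached → yes.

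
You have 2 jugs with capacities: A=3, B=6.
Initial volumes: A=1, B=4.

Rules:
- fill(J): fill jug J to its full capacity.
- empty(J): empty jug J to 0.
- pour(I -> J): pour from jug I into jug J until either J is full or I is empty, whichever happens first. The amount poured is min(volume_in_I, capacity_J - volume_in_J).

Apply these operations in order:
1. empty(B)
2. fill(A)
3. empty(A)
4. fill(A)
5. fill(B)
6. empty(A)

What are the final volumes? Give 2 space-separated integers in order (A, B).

Step 1: empty(B) -> (A=1 B=0)
Step 2: fill(A) -> (A=3 B=0)
Step 3: empty(A) -> (A=0 B=0)
Step 4: fill(A) -> (A=3 B=0)
Step 5: fill(B) -> (A=3 B=6)
Step 6: empty(A) -> (A=0 B=6)

Answer: 0 6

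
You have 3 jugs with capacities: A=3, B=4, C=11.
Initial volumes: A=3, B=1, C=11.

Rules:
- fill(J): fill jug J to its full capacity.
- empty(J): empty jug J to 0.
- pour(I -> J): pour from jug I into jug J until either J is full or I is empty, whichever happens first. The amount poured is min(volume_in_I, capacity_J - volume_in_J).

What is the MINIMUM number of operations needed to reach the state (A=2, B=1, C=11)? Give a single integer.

Answer: 5

Derivation:
BFS from (A=3, B=1, C=11). One shortest path:
  1. empty(B) -> (A=3 B=0 C=11)
  2. pour(A -> B) -> (A=0 B=3 C=11)
  3. pour(C -> A) -> (A=3 B=3 C=8)
  4. pour(A -> B) -> (A=2 B=4 C=8)
  5. pour(B -> C) -> (A=2 B=1 C=11)
Reached target in 5 moves.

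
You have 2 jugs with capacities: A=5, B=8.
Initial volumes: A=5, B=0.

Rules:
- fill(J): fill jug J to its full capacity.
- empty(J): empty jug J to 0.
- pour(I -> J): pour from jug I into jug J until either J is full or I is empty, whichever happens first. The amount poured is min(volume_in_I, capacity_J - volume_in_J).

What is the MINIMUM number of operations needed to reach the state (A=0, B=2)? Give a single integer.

BFS from (A=5, B=0). One shortest path:
  1. pour(A -> B) -> (A=0 B=5)
  2. fill(A) -> (A=5 B=5)
  3. pour(A -> B) -> (A=2 B=8)
  4. empty(B) -> (A=2 B=0)
  5. pour(A -> B) -> (A=0 B=2)
Reached target in 5 moves.

Answer: 5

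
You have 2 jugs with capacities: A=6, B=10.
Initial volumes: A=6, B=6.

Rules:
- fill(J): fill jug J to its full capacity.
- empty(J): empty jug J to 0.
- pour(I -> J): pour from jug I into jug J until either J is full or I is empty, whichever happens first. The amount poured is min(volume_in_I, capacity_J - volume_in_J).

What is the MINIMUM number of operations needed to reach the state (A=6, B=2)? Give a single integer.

BFS from (A=6, B=6). One shortest path:
  1. pour(A -> B) -> (A=2 B=10)
  2. empty(B) -> (A=2 B=0)
  3. pour(A -> B) -> (A=0 B=2)
  4. fill(A) -> (A=6 B=2)
Reached target in 4 moves.

Answer: 4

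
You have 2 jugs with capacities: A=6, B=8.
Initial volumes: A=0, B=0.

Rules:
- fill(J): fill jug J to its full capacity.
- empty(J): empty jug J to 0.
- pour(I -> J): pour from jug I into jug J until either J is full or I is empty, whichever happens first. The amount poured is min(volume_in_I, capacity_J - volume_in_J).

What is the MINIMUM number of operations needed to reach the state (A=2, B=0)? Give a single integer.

Answer: 4

Derivation:
BFS from (A=0, B=0). One shortest path:
  1. fill(B) -> (A=0 B=8)
  2. pour(B -> A) -> (A=6 B=2)
  3. empty(A) -> (A=0 B=2)
  4. pour(B -> A) -> (A=2 B=0)
Reached target in 4 moves.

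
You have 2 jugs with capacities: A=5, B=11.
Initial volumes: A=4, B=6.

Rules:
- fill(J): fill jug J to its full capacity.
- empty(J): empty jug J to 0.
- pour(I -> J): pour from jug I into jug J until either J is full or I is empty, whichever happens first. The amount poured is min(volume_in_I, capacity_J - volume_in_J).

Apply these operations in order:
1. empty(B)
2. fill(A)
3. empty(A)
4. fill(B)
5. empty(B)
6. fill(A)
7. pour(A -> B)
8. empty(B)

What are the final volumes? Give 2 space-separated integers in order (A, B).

Step 1: empty(B) -> (A=4 B=0)
Step 2: fill(A) -> (A=5 B=0)
Step 3: empty(A) -> (A=0 B=0)
Step 4: fill(B) -> (A=0 B=11)
Step 5: empty(B) -> (A=0 B=0)
Step 6: fill(A) -> (A=5 B=0)
Step 7: pour(A -> B) -> (A=0 B=5)
Step 8: empty(B) -> (A=0 B=0)

Answer: 0 0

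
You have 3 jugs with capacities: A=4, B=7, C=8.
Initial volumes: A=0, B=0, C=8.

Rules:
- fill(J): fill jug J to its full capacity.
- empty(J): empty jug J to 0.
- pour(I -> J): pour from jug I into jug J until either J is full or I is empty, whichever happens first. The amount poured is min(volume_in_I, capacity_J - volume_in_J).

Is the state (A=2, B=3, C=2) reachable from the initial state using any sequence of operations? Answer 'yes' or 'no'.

BFS explored all 234 reachable states.
Reachable set includes: (0,0,0), (0,0,1), (0,0,2), (0,0,3), (0,0,4), (0,0,5), (0,0,6), (0,0,7), (0,0,8), (0,1,0), (0,1,1), (0,1,2) ...
Target (A=2, B=3, C=2) not in reachable set → no.

Answer: no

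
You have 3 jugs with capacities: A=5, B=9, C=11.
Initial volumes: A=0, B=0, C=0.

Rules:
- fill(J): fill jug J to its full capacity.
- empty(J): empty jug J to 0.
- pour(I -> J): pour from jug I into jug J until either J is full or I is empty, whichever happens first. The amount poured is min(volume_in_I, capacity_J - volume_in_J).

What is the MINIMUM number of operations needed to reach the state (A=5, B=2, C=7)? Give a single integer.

BFS from (A=0, B=0, C=0). One shortest path:
  1. fill(A) -> (A=5 B=0 C=0)
  2. fill(B) -> (A=5 B=9 C=0)
  3. pour(B -> C) -> (A=5 B=0 C=9)
  4. pour(A -> B) -> (A=0 B=5 C=9)
  5. pour(C -> A) -> (A=5 B=5 C=4)
  6. pour(A -> B) -> (A=1 B=9 C=4)
  7. pour(B -> C) -> (A=1 B=2 C=11)
  8. pour(C -> A) -> (A=5 B=2 C=7)
Reached target in 8 moves.

Answer: 8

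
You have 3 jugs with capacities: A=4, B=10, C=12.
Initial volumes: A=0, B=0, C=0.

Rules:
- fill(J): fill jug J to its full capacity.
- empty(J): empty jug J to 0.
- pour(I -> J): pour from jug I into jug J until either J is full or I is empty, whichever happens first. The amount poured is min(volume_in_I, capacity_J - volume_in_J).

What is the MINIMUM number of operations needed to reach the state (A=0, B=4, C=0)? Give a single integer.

BFS from (A=0, B=0, C=0). One shortest path:
  1. fill(A) -> (A=4 B=0 C=0)
  2. pour(A -> B) -> (A=0 B=4 C=0)
Reached target in 2 moves.

Answer: 2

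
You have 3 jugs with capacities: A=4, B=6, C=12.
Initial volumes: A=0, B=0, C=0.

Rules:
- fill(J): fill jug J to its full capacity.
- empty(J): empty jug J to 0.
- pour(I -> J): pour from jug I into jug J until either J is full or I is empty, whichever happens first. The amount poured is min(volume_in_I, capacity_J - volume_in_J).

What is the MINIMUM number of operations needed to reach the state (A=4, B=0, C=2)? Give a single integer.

Answer: 3

Derivation:
BFS from (A=0, B=0, C=0). One shortest path:
  1. fill(B) -> (A=0 B=6 C=0)
  2. pour(B -> A) -> (A=4 B=2 C=0)
  3. pour(B -> C) -> (A=4 B=0 C=2)
Reached target in 3 moves.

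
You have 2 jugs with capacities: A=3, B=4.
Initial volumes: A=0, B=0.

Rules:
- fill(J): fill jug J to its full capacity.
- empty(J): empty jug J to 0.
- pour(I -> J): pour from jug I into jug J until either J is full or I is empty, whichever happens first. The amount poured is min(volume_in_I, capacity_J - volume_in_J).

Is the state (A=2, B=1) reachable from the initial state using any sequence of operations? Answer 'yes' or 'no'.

BFS explored all 14 reachable states.
Reachable set includes: (0,0), (0,1), (0,2), (0,3), (0,4), (1,0), (1,4), (2,0), (2,4), (3,0), (3,1), (3,2) ...
Target (A=2, B=1) not in reachable set → no.

Answer: no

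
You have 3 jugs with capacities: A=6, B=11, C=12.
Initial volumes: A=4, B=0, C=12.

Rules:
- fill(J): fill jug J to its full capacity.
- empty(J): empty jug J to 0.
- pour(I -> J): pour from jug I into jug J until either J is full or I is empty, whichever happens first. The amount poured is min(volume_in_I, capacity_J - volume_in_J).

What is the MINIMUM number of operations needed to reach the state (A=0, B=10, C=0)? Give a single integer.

BFS from (A=4, B=0, C=12). One shortest path:
  1. pour(C -> A) -> (A=6 B=0 C=10)
  2. empty(A) -> (A=0 B=0 C=10)
  3. pour(C -> B) -> (A=0 B=10 C=0)
Reached target in 3 moves.

Answer: 3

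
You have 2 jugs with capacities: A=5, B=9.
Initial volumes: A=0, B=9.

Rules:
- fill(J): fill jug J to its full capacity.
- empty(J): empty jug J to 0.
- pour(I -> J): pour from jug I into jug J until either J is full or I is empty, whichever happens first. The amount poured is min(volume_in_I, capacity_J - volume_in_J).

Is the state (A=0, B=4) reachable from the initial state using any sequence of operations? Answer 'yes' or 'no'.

BFS from (A=0, B=9):
  1. pour(B -> A) -> (A=5 B=4)
  2. empty(A) -> (A=0 B=4)
Target reached → yes.

Answer: yes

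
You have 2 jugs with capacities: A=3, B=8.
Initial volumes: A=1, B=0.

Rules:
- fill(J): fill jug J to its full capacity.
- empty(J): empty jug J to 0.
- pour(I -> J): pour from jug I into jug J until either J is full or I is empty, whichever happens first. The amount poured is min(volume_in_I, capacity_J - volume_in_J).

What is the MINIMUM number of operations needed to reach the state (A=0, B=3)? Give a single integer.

BFS from (A=1, B=0). One shortest path:
  1. fill(A) -> (A=3 B=0)
  2. pour(A -> B) -> (A=0 B=3)
Reached target in 2 moves.

Answer: 2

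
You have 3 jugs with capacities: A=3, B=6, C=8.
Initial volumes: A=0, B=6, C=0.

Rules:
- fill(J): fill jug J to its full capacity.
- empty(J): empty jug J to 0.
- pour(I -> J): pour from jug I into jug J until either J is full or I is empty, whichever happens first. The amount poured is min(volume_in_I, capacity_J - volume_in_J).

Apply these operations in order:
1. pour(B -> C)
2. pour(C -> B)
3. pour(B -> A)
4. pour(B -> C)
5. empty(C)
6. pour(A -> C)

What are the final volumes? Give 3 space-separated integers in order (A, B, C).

Answer: 0 0 3

Derivation:
Step 1: pour(B -> C) -> (A=0 B=0 C=6)
Step 2: pour(C -> B) -> (A=0 B=6 C=0)
Step 3: pour(B -> A) -> (A=3 B=3 C=0)
Step 4: pour(B -> C) -> (A=3 B=0 C=3)
Step 5: empty(C) -> (A=3 B=0 C=0)
Step 6: pour(A -> C) -> (A=0 B=0 C=3)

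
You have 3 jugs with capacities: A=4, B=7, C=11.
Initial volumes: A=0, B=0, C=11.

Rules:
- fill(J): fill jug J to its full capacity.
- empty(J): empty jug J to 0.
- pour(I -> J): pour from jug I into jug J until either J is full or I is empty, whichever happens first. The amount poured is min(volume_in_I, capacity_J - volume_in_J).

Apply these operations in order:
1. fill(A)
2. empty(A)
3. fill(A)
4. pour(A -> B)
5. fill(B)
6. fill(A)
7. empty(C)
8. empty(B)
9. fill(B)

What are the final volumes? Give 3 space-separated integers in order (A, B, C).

Answer: 4 7 0

Derivation:
Step 1: fill(A) -> (A=4 B=0 C=11)
Step 2: empty(A) -> (A=0 B=0 C=11)
Step 3: fill(A) -> (A=4 B=0 C=11)
Step 4: pour(A -> B) -> (A=0 B=4 C=11)
Step 5: fill(B) -> (A=0 B=7 C=11)
Step 6: fill(A) -> (A=4 B=7 C=11)
Step 7: empty(C) -> (A=4 B=7 C=0)
Step 8: empty(B) -> (A=4 B=0 C=0)
Step 9: fill(B) -> (A=4 B=7 C=0)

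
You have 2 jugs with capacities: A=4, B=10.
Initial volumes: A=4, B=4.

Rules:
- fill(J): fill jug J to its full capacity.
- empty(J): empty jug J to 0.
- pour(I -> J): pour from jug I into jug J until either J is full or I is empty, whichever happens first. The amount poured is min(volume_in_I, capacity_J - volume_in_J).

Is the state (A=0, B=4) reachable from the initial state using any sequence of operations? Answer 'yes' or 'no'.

BFS from (A=4, B=4):
  1. empty(A) -> (A=0 B=4)
Target reached → yes.

Answer: yes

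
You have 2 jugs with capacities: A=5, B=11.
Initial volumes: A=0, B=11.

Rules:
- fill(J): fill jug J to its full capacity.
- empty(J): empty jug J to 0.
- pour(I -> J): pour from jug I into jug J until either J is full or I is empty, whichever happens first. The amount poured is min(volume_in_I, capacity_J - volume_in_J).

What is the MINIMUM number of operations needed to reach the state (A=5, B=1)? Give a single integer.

Answer: 3

Derivation:
BFS from (A=0, B=11). One shortest path:
  1. pour(B -> A) -> (A=5 B=6)
  2. empty(A) -> (A=0 B=6)
  3. pour(B -> A) -> (A=5 B=1)
Reached target in 3 moves.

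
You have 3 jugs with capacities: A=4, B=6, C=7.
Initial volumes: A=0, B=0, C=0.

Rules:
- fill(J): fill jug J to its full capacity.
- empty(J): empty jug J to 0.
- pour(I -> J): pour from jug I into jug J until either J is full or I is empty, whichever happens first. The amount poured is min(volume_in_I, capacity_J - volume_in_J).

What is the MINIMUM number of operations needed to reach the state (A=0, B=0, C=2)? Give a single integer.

Answer: 4

Derivation:
BFS from (A=0, B=0, C=0). One shortest path:
  1. fill(B) -> (A=0 B=6 C=0)
  2. pour(B -> A) -> (A=4 B=2 C=0)
  3. empty(A) -> (A=0 B=2 C=0)
  4. pour(B -> C) -> (A=0 B=0 C=2)
Reached target in 4 moves.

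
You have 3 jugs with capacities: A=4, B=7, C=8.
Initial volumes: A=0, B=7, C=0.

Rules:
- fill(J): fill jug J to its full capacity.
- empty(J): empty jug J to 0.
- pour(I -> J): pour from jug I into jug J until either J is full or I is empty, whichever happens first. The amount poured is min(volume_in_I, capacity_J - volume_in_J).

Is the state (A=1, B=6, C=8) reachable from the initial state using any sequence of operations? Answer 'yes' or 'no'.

BFS from (A=0, B=7, C=0):
  1. fill(A) -> (A=4 B=7 C=0)
  2. pour(B -> C) -> (A=4 B=0 C=7)
  3. pour(A -> B) -> (A=0 B=4 C=7)
  4. fill(A) -> (A=4 B=4 C=7)
  5. pour(A -> B) -> (A=1 B=7 C=7)
  6. pour(B -> C) -> (A=1 B=6 C=8)
Target reached → yes.

Answer: yes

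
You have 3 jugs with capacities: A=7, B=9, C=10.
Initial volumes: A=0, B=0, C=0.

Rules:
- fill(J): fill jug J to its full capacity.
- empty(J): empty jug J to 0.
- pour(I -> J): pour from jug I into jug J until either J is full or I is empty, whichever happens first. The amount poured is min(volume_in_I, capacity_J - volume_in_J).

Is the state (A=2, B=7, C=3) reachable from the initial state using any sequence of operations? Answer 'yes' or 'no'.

Answer: no

Derivation:
BFS explored all 448 reachable states.
Reachable set includes: (0,0,0), (0,0,1), (0,0,2), (0,0,3), (0,0,4), (0,0,5), (0,0,6), (0,0,7), (0,0,8), (0,0,9), (0,0,10), (0,1,0) ...
Target (A=2, B=7, C=3) not in reachable set → no.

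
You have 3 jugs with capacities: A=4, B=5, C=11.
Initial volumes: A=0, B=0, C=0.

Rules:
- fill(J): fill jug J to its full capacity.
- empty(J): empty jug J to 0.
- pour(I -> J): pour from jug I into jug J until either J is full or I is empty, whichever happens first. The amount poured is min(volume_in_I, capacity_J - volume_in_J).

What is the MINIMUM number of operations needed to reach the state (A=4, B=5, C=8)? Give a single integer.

Answer: 6

Derivation:
BFS from (A=0, B=0, C=0). One shortest path:
  1. fill(A) -> (A=4 B=0 C=0)
  2. fill(B) -> (A=4 B=5 C=0)
  3. pour(A -> C) -> (A=0 B=5 C=4)
  4. fill(A) -> (A=4 B=5 C=4)
  5. pour(A -> C) -> (A=0 B=5 C=8)
  6. fill(A) -> (A=4 B=5 C=8)
Reached target in 6 moves.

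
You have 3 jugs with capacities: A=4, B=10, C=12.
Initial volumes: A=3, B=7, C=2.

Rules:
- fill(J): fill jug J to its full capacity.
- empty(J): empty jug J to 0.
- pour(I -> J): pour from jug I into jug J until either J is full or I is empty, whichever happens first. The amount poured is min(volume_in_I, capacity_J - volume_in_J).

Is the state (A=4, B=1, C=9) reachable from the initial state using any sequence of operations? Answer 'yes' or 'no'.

Answer: yes

Derivation:
BFS from (A=3, B=7, C=2):
  1. empty(C) -> (A=3 B=7 C=0)
  2. pour(A -> C) -> (A=0 B=7 C=3)
  3. fill(A) -> (A=4 B=7 C=3)
  4. pour(A -> B) -> (A=1 B=10 C=3)
  5. pour(B -> C) -> (A=1 B=1 C=12)
  6. pour(C -> A) -> (A=4 B=1 C=9)
Target reached → yes.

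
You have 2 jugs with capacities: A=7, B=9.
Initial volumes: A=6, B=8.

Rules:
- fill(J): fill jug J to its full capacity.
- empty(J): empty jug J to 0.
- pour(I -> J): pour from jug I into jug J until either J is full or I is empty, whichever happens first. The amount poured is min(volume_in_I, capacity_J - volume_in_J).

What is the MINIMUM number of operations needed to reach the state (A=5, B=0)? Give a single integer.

Answer: 2

Derivation:
BFS from (A=6, B=8). One shortest path:
  1. pour(A -> B) -> (A=5 B=9)
  2. empty(B) -> (A=5 B=0)
Reached target in 2 moves.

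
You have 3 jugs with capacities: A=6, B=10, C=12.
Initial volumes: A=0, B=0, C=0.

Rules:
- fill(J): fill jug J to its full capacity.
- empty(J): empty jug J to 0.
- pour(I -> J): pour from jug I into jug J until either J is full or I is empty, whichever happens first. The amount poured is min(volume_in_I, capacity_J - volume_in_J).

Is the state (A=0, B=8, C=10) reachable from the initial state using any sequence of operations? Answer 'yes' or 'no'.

BFS from (A=0, B=0, C=0):
  1. fill(C) -> (A=0 B=0 C=12)
  2. pour(C -> B) -> (A=0 B=10 C=2)
  3. pour(C -> A) -> (A=2 B=10 C=0)
  4. pour(B -> C) -> (A=2 B=0 C=10)
  5. pour(A -> B) -> (A=0 B=2 C=10)
  6. fill(A) -> (A=6 B=2 C=10)
  7. pour(A -> B) -> (A=0 B=8 C=10)
Target reached → yes.

Answer: yes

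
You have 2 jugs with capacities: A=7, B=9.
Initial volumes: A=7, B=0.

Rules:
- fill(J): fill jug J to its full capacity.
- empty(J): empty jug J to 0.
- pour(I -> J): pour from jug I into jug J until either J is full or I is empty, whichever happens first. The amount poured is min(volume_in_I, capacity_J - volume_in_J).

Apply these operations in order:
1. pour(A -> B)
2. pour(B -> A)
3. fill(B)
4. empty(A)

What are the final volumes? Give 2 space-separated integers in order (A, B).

Step 1: pour(A -> B) -> (A=0 B=7)
Step 2: pour(B -> A) -> (A=7 B=0)
Step 3: fill(B) -> (A=7 B=9)
Step 4: empty(A) -> (A=0 B=9)

Answer: 0 9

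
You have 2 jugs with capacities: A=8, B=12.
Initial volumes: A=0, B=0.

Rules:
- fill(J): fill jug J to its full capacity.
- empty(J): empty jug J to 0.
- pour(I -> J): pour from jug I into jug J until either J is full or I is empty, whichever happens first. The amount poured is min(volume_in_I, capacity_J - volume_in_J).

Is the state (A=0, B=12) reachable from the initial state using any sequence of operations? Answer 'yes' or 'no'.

BFS from (A=0, B=0):
  1. fill(B) -> (A=0 B=12)
Target reached → yes.

Answer: yes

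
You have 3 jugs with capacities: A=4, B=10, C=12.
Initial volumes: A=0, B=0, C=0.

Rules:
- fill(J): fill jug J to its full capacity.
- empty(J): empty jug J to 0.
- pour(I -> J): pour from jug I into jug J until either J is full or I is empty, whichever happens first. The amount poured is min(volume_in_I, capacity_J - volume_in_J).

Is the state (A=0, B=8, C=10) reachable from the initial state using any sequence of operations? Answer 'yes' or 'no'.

Answer: yes

Derivation:
BFS from (A=0, B=0, C=0):
  1. fill(A) -> (A=4 B=0 C=0)
  2. fill(B) -> (A=4 B=10 C=0)
  3. pour(B -> C) -> (A=4 B=0 C=10)
  4. pour(A -> B) -> (A=0 B=4 C=10)
  5. fill(A) -> (A=4 B=4 C=10)
  6. pour(A -> B) -> (A=0 B=8 C=10)
Target reached → yes.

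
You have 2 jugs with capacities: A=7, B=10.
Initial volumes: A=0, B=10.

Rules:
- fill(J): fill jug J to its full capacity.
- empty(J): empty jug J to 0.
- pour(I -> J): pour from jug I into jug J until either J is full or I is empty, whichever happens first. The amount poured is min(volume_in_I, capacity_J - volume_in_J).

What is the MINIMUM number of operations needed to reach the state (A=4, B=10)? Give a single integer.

Answer: 5

Derivation:
BFS from (A=0, B=10). One shortest path:
  1. fill(A) -> (A=7 B=10)
  2. empty(B) -> (A=7 B=0)
  3. pour(A -> B) -> (A=0 B=7)
  4. fill(A) -> (A=7 B=7)
  5. pour(A -> B) -> (A=4 B=10)
Reached target in 5 moves.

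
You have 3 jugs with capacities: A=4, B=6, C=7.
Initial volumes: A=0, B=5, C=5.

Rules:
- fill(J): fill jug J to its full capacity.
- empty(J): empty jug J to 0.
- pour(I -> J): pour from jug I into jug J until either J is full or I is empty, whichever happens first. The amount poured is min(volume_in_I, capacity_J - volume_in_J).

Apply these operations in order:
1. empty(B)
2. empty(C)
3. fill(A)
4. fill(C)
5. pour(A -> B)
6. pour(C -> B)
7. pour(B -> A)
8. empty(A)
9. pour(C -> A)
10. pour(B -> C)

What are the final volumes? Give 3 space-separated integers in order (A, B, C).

Step 1: empty(B) -> (A=0 B=0 C=5)
Step 2: empty(C) -> (A=0 B=0 C=0)
Step 3: fill(A) -> (A=4 B=0 C=0)
Step 4: fill(C) -> (A=4 B=0 C=7)
Step 5: pour(A -> B) -> (A=0 B=4 C=7)
Step 6: pour(C -> B) -> (A=0 B=6 C=5)
Step 7: pour(B -> A) -> (A=4 B=2 C=5)
Step 8: empty(A) -> (A=0 B=2 C=5)
Step 9: pour(C -> A) -> (A=4 B=2 C=1)
Step 10: pour(B -> C) -> (A=4 B=0 C=3)

Answer: 4 0 3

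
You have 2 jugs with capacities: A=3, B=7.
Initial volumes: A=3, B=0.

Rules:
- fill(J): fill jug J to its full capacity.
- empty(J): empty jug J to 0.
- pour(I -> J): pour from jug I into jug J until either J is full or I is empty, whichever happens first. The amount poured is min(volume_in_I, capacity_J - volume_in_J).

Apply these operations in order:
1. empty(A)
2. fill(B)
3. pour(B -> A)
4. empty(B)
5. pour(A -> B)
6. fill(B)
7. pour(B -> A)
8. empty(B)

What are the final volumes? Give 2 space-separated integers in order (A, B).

Answer: 3 0

Derivation:
Step 1: empty(A) -> (A=0 B=0)
Step 2: fill(B) -> (A=0 B=7)
Step 3: pour(B -> A) -> (A=3 B=4)
Step 4: empty(B) -> (A=3 B=0)
Step 5: pour(A -> B) -> (A=0 B=3)
Step 6: fill(B) -> (A=0 B=7)
Step 7: pour(B -> A) -> (A=3 B=4)
Step 8: empty(B) -> (A=3 B=0)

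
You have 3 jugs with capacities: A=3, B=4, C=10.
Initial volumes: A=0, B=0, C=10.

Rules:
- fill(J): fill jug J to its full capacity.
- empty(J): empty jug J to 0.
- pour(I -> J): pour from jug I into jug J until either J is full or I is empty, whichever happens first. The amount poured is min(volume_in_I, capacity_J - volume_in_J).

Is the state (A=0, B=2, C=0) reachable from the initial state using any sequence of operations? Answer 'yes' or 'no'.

BFS from (A=0, B=0, C=10):
  1. pour(C -> B) -> (A=0 B=4 C=6)
  2. empty(B) -> (A=0 B=0 C=6)
  3. pour(C -> B) -> (A=0 B=4 C=2)
  4. empty(B) -> (A=0 B=0 C=2)
  5. pour(C -> B) -> (A=0 B=2 C=0)
Target reached → yes.

Answer: yes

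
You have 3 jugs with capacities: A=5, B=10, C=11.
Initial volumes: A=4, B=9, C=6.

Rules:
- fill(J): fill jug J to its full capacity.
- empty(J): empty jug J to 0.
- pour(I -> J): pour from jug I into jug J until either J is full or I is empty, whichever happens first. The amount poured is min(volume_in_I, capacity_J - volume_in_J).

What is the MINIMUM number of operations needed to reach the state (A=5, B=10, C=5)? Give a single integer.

Answer: 2

Derivation:
BFS from (A=4, B=9, C=6). One shortest path:
  1. fill(A) -> (A=5 B=9 C=6)
  2. pour(C -> B) -> (A=5 B=10 C=5)
Reached target in 2 moves.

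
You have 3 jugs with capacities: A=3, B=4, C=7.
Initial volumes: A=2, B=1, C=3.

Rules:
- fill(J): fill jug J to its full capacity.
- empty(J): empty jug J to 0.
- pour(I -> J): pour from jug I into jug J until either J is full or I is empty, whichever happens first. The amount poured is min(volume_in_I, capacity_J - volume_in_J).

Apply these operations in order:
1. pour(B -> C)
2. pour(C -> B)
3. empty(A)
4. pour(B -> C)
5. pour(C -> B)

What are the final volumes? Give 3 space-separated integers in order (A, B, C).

Answer: 0 4 0

Derivation:
Step 1: pour(B -> C) -> (A=2 B=0 C=4)
Step 2: pour(C -> B) -> (A=2 B=4 C=0)
Step 3: empty(A) -> (A=0 B=4 C=0)
Step 4: pour(B -> C) -> (A=0 B=0 C=4)
Step 5: pour(C -> B) -> (A=0 B=4 C=0)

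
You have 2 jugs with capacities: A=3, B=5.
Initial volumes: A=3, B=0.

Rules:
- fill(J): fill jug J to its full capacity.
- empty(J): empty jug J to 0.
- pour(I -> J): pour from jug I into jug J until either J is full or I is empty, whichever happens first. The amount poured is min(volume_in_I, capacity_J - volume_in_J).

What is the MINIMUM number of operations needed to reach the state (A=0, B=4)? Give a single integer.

Answer: 7

Derivation:
BFS from (A=3, B=0). One shortest path:
  1. pour(A -> B) -> (A=0 B=3)
  2. fill(A) -> (A=3 B=3)
  3. pour(A -> B) -> (A=1 B=5)
  4. empty(B) -> (A=1 B=0)
  5. pour(A -> B) -> (A=0 B=1)
  6. fill(A) -> (A=3 B=1)
  7. pour(A -> B) -> (A=0 B=4)
Reached target in 7 moves.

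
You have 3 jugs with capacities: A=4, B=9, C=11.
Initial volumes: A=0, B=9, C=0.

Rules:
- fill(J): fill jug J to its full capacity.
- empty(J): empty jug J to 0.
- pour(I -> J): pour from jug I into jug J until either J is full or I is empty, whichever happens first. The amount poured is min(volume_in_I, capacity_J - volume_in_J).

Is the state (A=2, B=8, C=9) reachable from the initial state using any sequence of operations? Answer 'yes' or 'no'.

BFS explored all 360 reachable states.
Reachable set includes: (0,0,0), (0,0,1), (0,0,2), (0,0,3), (0,0,4), (0,0,5), (0,0,6), (0,0,7), (0,0,8), (0,0,9), (0,0,10), (0,0,11) ...
Target (A=2, B=8, C=9) not in reachable set → no.

Answer: no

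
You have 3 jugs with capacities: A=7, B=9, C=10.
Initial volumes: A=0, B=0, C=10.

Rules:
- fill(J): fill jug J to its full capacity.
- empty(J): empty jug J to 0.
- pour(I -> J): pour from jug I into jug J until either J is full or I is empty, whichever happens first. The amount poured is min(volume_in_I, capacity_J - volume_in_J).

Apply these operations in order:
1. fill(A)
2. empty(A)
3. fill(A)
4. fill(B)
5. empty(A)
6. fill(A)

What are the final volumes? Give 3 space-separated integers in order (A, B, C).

Step 1: fill(A) -> (A=7 B=0 C=10)
Step 2: empty(A) -> (A=0 B=0 C=10)
Step 3: fill(A) -> (A=7 B=0 C=10)
Step 4: fill(B) -> (A=7 B=9 C=10)
Step 5: empty(A) -> (A=0 B=9 C=10)
Step 6: fill(A) -> (A=7 B=9 C=10)

Answer: 7 9 10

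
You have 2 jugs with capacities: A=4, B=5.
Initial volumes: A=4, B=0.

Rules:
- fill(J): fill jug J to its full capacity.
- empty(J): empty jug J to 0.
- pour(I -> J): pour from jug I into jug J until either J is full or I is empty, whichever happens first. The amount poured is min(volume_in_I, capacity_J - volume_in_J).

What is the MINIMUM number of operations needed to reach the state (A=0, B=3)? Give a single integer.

Answer: 5

Derivation:
BFS from (A=4, B=0). One shortest path:
  1. pour(A -> B) -> (A=0 B=4)
  2. fill(A) -> (A=4 B=4)
  3. pour(A -> B) -> (A=3 B=5)
  4. empty(B) -> (A=3 B=0)
  5. pour(A -> B) -> (A=0 B=3)
Reached target in 5 moves.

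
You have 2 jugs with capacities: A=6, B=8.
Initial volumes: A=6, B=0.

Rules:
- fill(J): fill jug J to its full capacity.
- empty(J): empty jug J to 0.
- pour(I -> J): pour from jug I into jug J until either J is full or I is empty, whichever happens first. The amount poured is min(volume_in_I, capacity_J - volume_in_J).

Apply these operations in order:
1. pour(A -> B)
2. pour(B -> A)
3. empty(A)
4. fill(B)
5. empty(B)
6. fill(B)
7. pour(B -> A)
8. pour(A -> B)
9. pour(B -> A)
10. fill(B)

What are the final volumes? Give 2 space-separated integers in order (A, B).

Answer: 6 8

Derivation:
Step 1: pour(A -> B) -> (A=0 B=6)
Step 2: pour(B -> A) -> (A=6 B=0)
Step 3: empty(A) -> (A=0 B=0)
Step 4: fill(B) -> (A=0 B=8)
Step 5: empty(B) -> (A=0 B=0)
Step 6: fill(B) -> (A=0 B=8)
Step 7: pour(B -> A) -> (A=6 B=2)
Step 8: pour(A -> B) -> (A=0 B=8)
Step 9: pour(B -> A) -> (A=6 B=2)
Step 10: fill(B) -> (A=6 B=8)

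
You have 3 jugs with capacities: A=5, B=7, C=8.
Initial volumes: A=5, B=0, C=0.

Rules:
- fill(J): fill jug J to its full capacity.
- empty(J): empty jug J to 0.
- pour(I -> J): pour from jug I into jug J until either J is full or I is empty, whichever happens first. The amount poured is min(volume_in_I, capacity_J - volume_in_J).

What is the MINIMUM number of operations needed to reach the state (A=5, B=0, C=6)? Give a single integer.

Answer: 5

Derivation:
BFS from (A=5, B=0, C=0). One shortest path:
  1. fill(C) -> (A=5 B=0 C=8)
  2. pour(A -> B) -> (A=0 B=5 C=8)
  3. fill(A) -> (A=5 B=5 C=8)
  4. pour(C -> B) -> (A=5 B=7 C=6)
  5. empty(B) -> (A=5 B=0 C=6)
Reached target in 5 moves.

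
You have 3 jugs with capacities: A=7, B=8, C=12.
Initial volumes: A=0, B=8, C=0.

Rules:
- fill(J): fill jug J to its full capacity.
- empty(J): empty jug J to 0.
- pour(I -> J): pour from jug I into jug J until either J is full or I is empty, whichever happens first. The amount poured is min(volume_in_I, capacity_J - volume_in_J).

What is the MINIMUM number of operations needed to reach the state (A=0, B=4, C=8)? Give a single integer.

Answer: 6

Derivation:
BFS from (A=0, B=8, C=0). One shortest path:
  1. empty(B) -> (A=0 B=0 C=0)
  2. fill(C) -> (A=0 B=0 C=12)
  3. pour(C -> B) -> (A=0 B=8 C=4)
  4. pour(C -> A) -> (A=4 B=8 C=0)
  5. pour(B -> C) -> (A=4 B=0 C=8)
  6. pour(A -> B) -> (A=0 B=4 C=8)
Reached target in 6 moves.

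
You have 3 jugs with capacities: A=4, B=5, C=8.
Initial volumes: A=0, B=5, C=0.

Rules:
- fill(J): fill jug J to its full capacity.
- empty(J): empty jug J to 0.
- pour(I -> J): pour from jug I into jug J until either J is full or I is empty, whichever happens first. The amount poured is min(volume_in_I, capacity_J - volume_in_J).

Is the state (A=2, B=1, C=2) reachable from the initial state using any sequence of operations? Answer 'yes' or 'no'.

BFS explored all 186 reachable states.
Reachable set includes: (0,0,0), (0,0,1), (0,0,2), (0,0,3), (0,0,4), (0,0,5), (0,0,6), (0,0,7), (0,0,8), (0,1,0), (0,1,1), (0,1,2) ...
Target (A=2, B=1, C=2) not in reachable set → no.

Answer: no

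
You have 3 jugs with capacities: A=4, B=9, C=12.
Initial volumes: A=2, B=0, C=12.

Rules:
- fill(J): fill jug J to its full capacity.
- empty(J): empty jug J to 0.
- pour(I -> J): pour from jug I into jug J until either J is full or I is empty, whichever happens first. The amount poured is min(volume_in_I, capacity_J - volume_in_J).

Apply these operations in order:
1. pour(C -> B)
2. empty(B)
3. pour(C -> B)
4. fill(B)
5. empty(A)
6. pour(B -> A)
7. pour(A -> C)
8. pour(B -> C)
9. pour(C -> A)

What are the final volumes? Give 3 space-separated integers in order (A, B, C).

Step 1: pour(C -> B) -> (A=2 B=9 C=3)
Step 2: empty(B) -> (A=2 B=0 C=3)
Step 3: pour(C -> B) -> (A=2 B=3 C=0)
Step 4: fill(B) -> (A=2 B=9 C=0)
Step 5: empty(A) -> (A=0 B=9 C=0)
Step 6: pour(B -> A) -> (A=4 B=5 C=0)
Step 7: pour(A -> C) -> (A=0 B=5 C=4)
Step 8: pour(B -> C) -> (A=0 B=0 C=9)
Step 9: pour(C -> A) -> (A=4 B=0 C=5)

Answer: 4 0 5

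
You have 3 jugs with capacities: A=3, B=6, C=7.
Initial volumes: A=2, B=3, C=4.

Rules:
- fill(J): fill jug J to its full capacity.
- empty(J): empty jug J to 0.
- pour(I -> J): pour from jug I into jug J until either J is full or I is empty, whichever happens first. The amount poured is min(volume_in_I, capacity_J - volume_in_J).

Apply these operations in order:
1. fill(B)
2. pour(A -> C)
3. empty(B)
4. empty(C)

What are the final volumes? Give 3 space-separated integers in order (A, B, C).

Answer: 0 0 0

Derivation:
Step 1: fill(B) -> (A=2 B=6 C=4)
Step 2: pour(A -> C) -> (A=0 B=6 C=6)
Step 3: empty(B) -> (A=0 B=0 C=6)
Step 4: empty(C) -> (A=0 B=0 C=0)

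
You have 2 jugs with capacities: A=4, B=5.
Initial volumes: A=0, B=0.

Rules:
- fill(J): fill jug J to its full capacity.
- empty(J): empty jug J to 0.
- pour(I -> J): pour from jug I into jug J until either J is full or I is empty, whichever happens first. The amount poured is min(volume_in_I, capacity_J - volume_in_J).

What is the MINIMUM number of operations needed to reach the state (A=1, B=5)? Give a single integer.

Answer: 5

Derivation:
BFS from (A=0, B=0). One shortest path:
  1. fill(B) -> (A=0 B=5)
  2. pour(B -> A) -> (A=4 B=1)
  3. empty(A) -> (A=0 B=1)
  4. pour(B -> A) -> (A=1 B=0)
  5. fill(B) -> (A=1 B=5)
Reached target in 5 moves.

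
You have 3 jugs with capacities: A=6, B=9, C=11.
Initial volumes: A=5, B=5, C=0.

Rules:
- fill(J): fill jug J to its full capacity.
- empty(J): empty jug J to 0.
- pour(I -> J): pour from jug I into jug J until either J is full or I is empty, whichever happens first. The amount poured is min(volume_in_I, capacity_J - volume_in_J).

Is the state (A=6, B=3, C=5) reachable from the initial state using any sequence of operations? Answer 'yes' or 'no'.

BFS from (A=5, B=5, C=0):
  1. fill(B) -> (A=5 B=9 C=0)
  2. pour(A -> C) -> (A=0 B=9 C=5)
  3. pour(B -> A) -> (A=6 B=3 C=5)
Target reached → yes.

Answer: yes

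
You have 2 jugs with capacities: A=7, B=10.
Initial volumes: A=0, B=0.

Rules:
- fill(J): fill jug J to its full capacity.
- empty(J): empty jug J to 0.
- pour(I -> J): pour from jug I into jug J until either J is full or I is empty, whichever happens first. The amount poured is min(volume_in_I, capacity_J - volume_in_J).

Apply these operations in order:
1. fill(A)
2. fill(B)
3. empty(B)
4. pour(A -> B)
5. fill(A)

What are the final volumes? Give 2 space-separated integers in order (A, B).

Step 1: fill(A) -> (A=7 B=0)
Step 2: fill(B) -> (A=7 B=10)
Step 3: empty(B) -> (A=7 B=0)
Step 4: pour(A -> B) -> (A=0 B=7)
Step 5: fill(A) -> (A=7 B=7)

Answer: 7 7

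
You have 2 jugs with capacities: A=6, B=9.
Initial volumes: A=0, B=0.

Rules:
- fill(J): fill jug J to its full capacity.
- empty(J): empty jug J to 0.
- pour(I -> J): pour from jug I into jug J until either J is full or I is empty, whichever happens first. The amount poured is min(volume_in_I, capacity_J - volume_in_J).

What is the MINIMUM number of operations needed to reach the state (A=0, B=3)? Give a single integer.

Answer: 3

Derivation:
BFS from (A=0, B=0). One shortest path:
  1. fill(B) -> (A=0 B=9)
  2. pour(B -> A) -> (A=6 B=3)
  3. empty(A) -> (A=0 B=3)
Reached target in 3 moves.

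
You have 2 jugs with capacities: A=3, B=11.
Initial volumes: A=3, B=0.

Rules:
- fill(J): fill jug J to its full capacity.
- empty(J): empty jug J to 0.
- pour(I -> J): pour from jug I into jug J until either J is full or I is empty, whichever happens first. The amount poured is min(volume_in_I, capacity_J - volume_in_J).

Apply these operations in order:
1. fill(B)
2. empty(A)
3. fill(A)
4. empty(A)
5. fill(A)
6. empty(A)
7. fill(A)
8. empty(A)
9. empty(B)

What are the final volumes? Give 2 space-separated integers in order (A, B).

Step 1: fill(B) -> (A=3 B=11)
Step 2: empty(A) -> (A=0 B=11)
Step 3: fill(A) -> (A=3 B=11)
Step 4: empty(A) -> (A=0 B=11)
Step 5: fill(A) -> (A=3 B=11)
Step 6: empty(A) -> (A=0 B=11)
Step 7: fill(A) -> (A=3 B=11)
Step 8: empty(A) -> (A=0 B=11)
Step 9: empty(B) -> (A=0 B=0)

Answer: 0 0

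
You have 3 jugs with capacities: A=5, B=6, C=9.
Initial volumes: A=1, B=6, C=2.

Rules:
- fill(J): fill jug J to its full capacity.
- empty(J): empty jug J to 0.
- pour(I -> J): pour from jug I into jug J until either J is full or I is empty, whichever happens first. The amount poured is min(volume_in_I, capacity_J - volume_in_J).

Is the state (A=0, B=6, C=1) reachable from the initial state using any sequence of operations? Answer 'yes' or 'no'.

Answer: yes

Derivation:
BFS from (A=1, B=6, C=2):
  1. empty(C) -> (A=1 B=6 C=0)
  2. pour(A -> C) -> (A=0 B=6 C=1)
Target reached → yes.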